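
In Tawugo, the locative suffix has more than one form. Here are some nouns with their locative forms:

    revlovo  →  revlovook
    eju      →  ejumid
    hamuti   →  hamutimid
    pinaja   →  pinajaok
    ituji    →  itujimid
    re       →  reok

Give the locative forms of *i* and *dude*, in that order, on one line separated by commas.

imid, dudeok

The pattern is height harmony: -mid when the last vowel of the stem is a high vowel (*eju*, *hamuti*, *ituji*); -ok when the last vowel of the stem is a non-high vowel (*revlovo*, *pinaja*, *re*).
*i*: last vowel = /i/, a high vowel → -mid → *imid*.
*dude*: last vowel = /e/, a non-high vowel → -ok → *dudeok*.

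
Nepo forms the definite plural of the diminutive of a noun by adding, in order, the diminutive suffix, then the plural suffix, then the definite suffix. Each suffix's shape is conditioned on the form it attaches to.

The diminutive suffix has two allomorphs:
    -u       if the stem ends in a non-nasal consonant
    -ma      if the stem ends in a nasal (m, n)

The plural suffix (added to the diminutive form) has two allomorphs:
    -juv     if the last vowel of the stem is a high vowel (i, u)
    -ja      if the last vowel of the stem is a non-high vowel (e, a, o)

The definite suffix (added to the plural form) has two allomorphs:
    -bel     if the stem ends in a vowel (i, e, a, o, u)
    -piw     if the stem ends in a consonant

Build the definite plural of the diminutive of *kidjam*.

kidjammajabel

The final consonant of *kidjam* is /m/, which is a nasal, so the diminutive suffix is -ma, giving *kidjamma*.
Since the last vowel of the diminutive form *kidjamma* is /a/ (a non-high vowel), it takes -ja, giving *kidjammaja*.
The plural form *kidjammaja* — final sound /a/ (a vowel) → -bel → *kidjammajabel*.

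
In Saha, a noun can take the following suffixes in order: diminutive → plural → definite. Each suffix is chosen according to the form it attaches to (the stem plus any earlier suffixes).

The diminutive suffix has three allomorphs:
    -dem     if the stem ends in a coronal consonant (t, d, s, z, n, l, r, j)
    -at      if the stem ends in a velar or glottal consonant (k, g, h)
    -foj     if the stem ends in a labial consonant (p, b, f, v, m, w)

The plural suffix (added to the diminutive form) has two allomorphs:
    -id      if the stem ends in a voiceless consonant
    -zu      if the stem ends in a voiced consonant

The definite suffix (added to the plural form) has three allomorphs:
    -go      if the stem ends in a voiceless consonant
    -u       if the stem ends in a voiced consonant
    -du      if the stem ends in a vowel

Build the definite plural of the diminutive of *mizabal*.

*mizabal* — final consonant /l/ (coronal) → -dem → *mizabaldem*.
The final consonant of the diminutive form *mizabaldem* is /m/, which is voiced, so the plural suffix is -zu, giving *mizabaldemzu*.
The plural form *mizabaldemzu* — final sound /u/ (a vowel) → -du → *mizabaldemzudu*.

mizabaldemzudu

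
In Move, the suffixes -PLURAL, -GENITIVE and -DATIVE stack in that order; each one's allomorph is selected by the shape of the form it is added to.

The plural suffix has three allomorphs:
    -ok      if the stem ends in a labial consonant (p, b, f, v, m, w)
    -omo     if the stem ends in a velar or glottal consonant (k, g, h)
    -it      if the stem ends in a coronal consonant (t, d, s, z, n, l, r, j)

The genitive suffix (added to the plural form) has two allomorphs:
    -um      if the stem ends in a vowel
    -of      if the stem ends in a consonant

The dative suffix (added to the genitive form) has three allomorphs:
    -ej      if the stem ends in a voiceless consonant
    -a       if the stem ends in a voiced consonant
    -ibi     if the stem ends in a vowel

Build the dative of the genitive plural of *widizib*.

widizibokofej

*widizib*: final consonant = /b/, labial → -ok → *widizibok*.
The plural form *widizibok*: final sound = /k/, a consonant → -of → *widizibokof*.
The genitive form *widizibokof*: final sound = /f/, a voiceless consonant → -ej → *widizibokofej*.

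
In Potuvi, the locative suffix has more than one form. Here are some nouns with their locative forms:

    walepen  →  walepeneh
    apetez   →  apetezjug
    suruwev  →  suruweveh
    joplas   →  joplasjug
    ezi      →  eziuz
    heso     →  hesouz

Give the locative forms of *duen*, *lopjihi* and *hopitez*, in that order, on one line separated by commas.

The alternation tracks the final sound of the stem — -jug when the stem ends in a sibilant (*apetez*, *joplas*); -eh when the stem ends in a non-sibilant consonant (*walepen*, *suruwev*); -uz when the stem ends in a vowel (*ezi*, *heso*).
*duen* — final sound /n/ (a non-sibilant consonant) → -eh → *dueneh*.
The final sound of *lopjihi* is /i/, which is a vowel, so the suffix is -uz, giving *lopjihiuz*.
The final sound of *hopitez* is /z/, which is a sibilant, so the suffix is -jug, giving *hopitezjug*.

dueneh, lopjihiuz, hopitezjug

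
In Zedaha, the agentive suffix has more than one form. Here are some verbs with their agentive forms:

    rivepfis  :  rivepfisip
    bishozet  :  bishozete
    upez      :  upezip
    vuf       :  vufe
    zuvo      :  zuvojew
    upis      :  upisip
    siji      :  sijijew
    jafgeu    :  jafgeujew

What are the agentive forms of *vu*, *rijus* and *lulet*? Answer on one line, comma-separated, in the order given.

The pattern is sibilance of the final sound: -ip when the stem ends in a sibilant (*rivepfis*, *upez*, *upis*); -e when the stem ends in a non-sibilant consonant (*bishozet*, *vuf*); -jew when the stem ends in a vowel (*zuvo*, *siji*, *jafgeu*).
The final sound of *vu* is /u/, which is a vowel, so the suffix is -jew, giving *vujew*.
The final sound of *rijus* is /s/, which is a sibilant, so the suffix is -ip, giving *rijusip*.
*lulet* — final sound /t/ (a non-sibilant consonant) → -e → *lulete*.

vujew, rijusip, lulete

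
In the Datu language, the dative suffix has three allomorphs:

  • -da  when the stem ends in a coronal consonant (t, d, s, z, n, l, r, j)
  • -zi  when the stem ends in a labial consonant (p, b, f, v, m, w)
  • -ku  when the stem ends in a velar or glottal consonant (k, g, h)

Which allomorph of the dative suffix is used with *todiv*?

Since the final consonant of *todiv* is /v/ (labial), it takes -zi.

-zi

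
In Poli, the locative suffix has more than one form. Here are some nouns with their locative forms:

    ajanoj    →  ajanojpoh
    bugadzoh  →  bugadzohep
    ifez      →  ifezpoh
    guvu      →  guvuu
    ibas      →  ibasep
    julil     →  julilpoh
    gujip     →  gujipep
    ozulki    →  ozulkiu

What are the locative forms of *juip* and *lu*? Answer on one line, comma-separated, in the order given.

The alternation tracks the final sound of the stem — -ep when the stem ends in a voiceless consonant (*bugadzoh*, *ibas*, *gujip*); -poh when the stem ends in a voiced consonant (*ajanoj*, *ifez*, *julil*); -u when the stem ends in a vowel (*guvu*, *ozulki*).
The final sound of *juip* is /p/, which is a voiceless consonant, so the suffix is -ep, giving *juipep*.
*lu* — final sound /u/ (a vowel) → -u → *luu*.

juipep, luu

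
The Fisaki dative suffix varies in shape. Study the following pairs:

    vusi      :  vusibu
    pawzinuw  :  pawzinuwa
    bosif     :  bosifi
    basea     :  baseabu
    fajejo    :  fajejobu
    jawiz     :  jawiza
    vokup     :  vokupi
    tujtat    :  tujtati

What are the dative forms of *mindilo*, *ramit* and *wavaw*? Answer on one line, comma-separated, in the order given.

The alternation tracks the final sound of the stem — -i when the stem ends in a voiceless consonant (*bosif*, *vokup*, *tujtat*); -a when the stem ends in a voiced consonant (*pawzinuw*, *jawiz*); -bu when the stem ends in a vowel (*vusi*, *basea*, *fajejo*).
*mindilo* — final sound /o/ (a vowel) → -bu → *mindilobu*.
*ramit* — final sound /t/ (a voiceless consonant) → -i → *ramiti*.
The final sound of *wavaw* is /w/, which is a voiced consonant, so the suffix is -a, giving *wavawa*.

mindilobu, ramiti, wavawa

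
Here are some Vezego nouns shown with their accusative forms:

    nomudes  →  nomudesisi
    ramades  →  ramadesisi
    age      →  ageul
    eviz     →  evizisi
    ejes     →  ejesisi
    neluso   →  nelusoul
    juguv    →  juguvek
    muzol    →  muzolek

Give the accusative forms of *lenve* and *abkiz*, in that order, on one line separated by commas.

lenveul, abkizisi

The suffix is conditioned by the final sound: -isi when the stem ends in a sibilant (*nomudes*, *ramades*, *eviz*, *ejes*); -ek when the stem ends in a non-sibilant consonant (*juguv*, *muzol*); -ul when the stem ends in a vowel (*age*, *neluso*).
The final sound of *lenve* is /e/, which is a vowel, so the suffix is -ul, giving *lenveul*.
*abkiz*: final sound = /z/, a sibilant → -isi → *abkizisi*.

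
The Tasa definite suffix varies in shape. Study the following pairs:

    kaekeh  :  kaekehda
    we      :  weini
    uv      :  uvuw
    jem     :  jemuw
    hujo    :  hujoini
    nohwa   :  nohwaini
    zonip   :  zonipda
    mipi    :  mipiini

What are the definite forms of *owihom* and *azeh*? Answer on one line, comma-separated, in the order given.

Looking at the final sound of each stem: -da when the stem ends in a voiceless consonant (*kaekeh*, *zonip*); -uw when the stem ends in a voiced consonant (*uv*, *jem*); -ini when the stem ends in a vowel (*we*, *hujo*, *nohwa*, *mipi*).
*owihom* — final sound /m/ (a voiced consonant) → -uw → *owihomuw*.
The final sound of *azeh* is /h/, which is a voiceless consonant, so the suffix is -da, giving *azehda*.

owihomuw, azehda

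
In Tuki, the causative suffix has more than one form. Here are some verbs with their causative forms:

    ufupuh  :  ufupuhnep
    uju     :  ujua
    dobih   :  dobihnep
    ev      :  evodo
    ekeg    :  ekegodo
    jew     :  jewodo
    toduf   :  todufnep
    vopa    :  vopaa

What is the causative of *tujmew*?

tujmewodo

The alternation tracks the final sound of the stem — -nep when the stem ends in a voiceless consonant (*ufupuh*, *dobih*, *toduf*); -odo when the stem ends in a voiced consonant (*ev*, *ekeg*, *jew*); -a when the stem ends in a vowel (*uju*, *vopa*).
Since the final sound of *tujmew* is /w/ (a voiced consonant), it takes -odo, giving *tujmewodo*.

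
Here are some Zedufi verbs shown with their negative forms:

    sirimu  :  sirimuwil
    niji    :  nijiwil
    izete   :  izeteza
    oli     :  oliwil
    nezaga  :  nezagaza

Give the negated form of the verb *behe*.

The suffix is conditioned by the last vowel: -wil when the last vowel of the stem is a high vowel (*sirimu*, *niji*, *oli*); -za when the last vowel of the stem is a non-high vowel (*izete*, *nezaga*).
Since the last vowel of *behe* is /e/ (a non-high vowel), it takes -za, giving *beheza*.

beheza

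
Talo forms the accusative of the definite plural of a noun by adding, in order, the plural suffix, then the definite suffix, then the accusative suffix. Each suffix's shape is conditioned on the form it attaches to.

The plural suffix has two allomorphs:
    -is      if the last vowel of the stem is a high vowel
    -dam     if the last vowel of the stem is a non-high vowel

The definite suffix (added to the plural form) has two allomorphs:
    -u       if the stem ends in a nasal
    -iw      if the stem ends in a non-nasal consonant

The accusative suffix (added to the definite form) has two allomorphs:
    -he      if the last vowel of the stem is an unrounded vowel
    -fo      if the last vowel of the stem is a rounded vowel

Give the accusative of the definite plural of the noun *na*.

nadamufo

*na*: last vowel = /a/, a non-high vowel → -dam → *nadam*.
The plural form *nadam*: final consonant = /m/, a nasal → -u → *nadamu*.
The last vowel of the definite form *nadamu* is /u/, which is a rounded vowel, so the accusative suffix is -fo, giving *nadamufo*.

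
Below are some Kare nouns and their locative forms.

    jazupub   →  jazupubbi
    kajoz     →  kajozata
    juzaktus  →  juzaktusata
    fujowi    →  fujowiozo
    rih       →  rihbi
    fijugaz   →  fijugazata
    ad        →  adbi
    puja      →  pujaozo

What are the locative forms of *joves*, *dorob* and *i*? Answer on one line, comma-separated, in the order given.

The alternation tracks the final sound of the stem — -ata when the stem ends in a sibilant (*kajoz*, *juzaktus*, *fijugaz*); -bi when the stem ends in a non-sibilant consonant (*jazupub*, *rih*, *ad*); -ozo when the stem ends in a vowel (*fujowi*, *puja*).
*joves*: final sound = /s/, a sibilant → -ata → *jovesata*.
*dorob* — final sound /b/ (a non-sibilant consonant) → -bi → *dorobbi*.
*i* — final sound /i/ (a vowel) → -ozo → *iozo*.

jovesata, dorobbi, iozo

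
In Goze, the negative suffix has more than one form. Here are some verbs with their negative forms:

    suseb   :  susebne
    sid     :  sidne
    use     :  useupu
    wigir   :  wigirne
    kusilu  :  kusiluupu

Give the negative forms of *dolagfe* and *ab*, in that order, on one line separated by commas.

dolagfeupu, abne

Looking at the final sound of each stem: -ne when the stem ends in a consonant (*suseb*, *sid*, *wigir*); -upu when the stem ends in a vowel (*use*, *kusilu*).
The final sound of *dolagfe* is /e/, which is a vowel, so the suffix is -upu, giving *dolagfeupu*.
The final sound of *ab* is /b/, which is a consonant, so the suffix is -ne, giving *abne*.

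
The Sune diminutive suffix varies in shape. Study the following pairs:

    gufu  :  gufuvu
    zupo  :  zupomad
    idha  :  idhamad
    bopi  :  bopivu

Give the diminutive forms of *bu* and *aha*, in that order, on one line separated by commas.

The suffix is conditioned by the last vowel: -vu when the last vowel of the stem is a high vowel (*gufu*, *bopi*); -mad when the last vowel of the stem is a non-high vowel (*zupo*, *idha*).
*bu* — last vowel /u/ (a high vowel) → -vu → *buvu*.
*aha*: last vowel = /a/, a non-high vowel → -mad → *ahamad*.

buvu, ahamad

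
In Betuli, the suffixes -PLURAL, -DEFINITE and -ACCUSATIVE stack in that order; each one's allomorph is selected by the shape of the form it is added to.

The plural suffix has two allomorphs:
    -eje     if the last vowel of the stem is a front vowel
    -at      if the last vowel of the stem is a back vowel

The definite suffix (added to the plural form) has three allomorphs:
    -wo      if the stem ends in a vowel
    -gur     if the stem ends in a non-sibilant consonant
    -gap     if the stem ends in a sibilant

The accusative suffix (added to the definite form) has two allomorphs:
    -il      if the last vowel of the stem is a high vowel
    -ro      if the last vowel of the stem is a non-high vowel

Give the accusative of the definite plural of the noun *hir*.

*hir* — last vowel /i/ (a front vowel) → -eje → *hireje*.
The final sound of the plural form *hireje* is /e/, which is a vowel, so the definite suffix is -wo, giving *hirejewo*.
The definite form *hirejewo*: last vowel = /o/, a non-high vowel → -ro → *hirejeworo*.

hirejeworo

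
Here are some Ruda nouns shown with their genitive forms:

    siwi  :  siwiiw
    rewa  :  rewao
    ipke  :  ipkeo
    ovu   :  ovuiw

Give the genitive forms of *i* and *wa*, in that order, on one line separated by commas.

The alternation tracks the last vowel of the stem — -iw when the last vowel of the stem is a high vowel (*siwi*, *ovu*); -o when the last vowel of the stem is a non-high vowel (*rewa*, *ipke*).
*i*: last vowel = /i/, a high vowel → -iw → *iiw*.
The last vowel of *wa* is /a/, which is a non-high vowel, so the suffix is -o, giving *wao*.

iiw, wao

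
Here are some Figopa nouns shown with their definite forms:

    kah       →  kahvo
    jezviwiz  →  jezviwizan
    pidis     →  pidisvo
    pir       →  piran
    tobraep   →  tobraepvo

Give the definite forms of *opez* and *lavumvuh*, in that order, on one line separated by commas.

opezan, lavumvuhvo

The suffix is conditioned by the final consonant: -vo when the stem ends in a voiceless consonant (*kah*, *pidis*, *tobraep*); -an when the stem ends in a voiced consonant (*jezviwiz*, *pir*).
Since the final consonant of *opez* is /z/ (voiced), it takes -an, giving *opezan*.
*lavumvuh*: final consonant = /h/, voiceless → -vo → *lavumvuhvo*.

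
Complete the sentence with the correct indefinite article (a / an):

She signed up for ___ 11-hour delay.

The indefinite article is chosen by the initial *sound* of the following word, not its spelling.
The number *11* is spoken "eleven", beginning with /ɪˈlɛvən/ — a vowel sound.
So the article is *an*: She signed up for an 11-hour delay.

an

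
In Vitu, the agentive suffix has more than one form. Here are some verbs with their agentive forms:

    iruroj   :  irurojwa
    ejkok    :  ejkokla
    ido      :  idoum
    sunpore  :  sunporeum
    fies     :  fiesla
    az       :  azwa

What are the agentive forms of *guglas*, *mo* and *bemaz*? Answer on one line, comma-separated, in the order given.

guglasla, moum, bemazwa

The suffix is conditioned by the final sound: -la when the stem ends in a voiceless consonant (*ejkok*, *fies*); -wa when the stem ends in a voiced consonant (*iruroj*, *az*); -um when the stem ends in a vowel (*ido*, *sunpore*).
Since the final sound of *guglas* is /s/ (a voiceless consonant), it takes -la, giving *guglasla*.
The final sound of *mo* is /o/, which is a vowel, so the suffix is -um, giving *moum*.
The final sound of *bemaz* is /z/, which is a voiced consonant, so the suffix is -wa, giving *bemazwa*.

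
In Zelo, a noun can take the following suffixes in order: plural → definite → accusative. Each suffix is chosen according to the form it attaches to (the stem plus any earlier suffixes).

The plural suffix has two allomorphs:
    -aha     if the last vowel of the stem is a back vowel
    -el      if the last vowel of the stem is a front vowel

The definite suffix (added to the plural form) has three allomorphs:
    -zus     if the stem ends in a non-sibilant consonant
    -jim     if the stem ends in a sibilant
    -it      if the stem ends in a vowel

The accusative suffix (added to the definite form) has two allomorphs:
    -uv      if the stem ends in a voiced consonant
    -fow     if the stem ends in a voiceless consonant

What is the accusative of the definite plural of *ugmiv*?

ugmivelzusfow

*ugmiv* — last vowel /i/ (a front vowel) → -el → *ugmivel*.
The plural form *ugmivel*: final sound = /l/, a non-sibilant consonant → -zus → *ugmivelzus*.
Since the final consonant of the definite form *ugmivelzus* is /s/ (voiceless), it takes -fow, giving *ugmivelzusfow*.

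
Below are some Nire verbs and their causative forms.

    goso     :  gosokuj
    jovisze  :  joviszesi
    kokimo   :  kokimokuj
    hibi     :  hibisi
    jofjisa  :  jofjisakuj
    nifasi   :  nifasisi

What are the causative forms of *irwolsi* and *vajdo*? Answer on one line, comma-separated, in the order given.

The pattern is front/back vowel harmony: -si when the last vowel of the stem is a front vowel (*jovisze*, *hibi*, *nifasi*); -kuj when the last vowel of the stem is a back vowel (*goso*, *kokimo*, *jofjisa*).
*irwolsi* — last vowel /i/ (a front vowel) → -si → *irwolsisi*.
The last vowel of *vajdo* is /o/, which is a back vowel, so the suffix is -kuj, giving *vajdokuj*.

irwolsisi, vajdokuj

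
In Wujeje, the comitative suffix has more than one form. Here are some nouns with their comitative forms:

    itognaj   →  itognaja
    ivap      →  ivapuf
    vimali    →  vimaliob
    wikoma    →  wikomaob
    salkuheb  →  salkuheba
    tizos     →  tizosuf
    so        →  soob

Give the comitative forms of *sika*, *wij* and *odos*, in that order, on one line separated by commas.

The alternation tracks the final sound of the stem — -uf when the stem ends in a voiceless consonant (*ivap*, *tizos*); -a when the stem ends in a voiced consonant (*itognaj*, *salkuheb*); -ob when the stem ends in a vowel (*vimali*, *wikoma*, *so*).
*sika*: final sound = /a/, a vowel → -ob → *sikaob*.
The final sound of *wij* is /j/, which is a voiced consonant, so the suffix is -a, giving *wija*.
*odos* — final sound /s/ (a voiceless consonant) → -uf → *odosuf*.

sikaob, wija, odosuf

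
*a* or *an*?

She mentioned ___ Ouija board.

a

The indefinite article is chosen by the initial *sound* of the following word, not its spelling.
*Ouija* begins with the sound /wiː/ (pronounced /ˈwiːdʒə/) — a consonant sound.
So the article is *a*: She mentioned a Ouija board.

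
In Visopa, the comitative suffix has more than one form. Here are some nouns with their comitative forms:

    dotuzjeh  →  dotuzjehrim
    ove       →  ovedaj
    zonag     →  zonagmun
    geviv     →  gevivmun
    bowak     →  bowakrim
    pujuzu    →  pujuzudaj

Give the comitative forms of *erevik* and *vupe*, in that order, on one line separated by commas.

erevikrim, vupedaj

The suffix is conditioned by the final sound: -rim when the stem ends in a voiceless consonant (*dotuzjeh*, *bowak*); -mun when the stem ends in a voiced consonant (*zonag*, *geviv*); -daj when the stem ends in a vowel (*ove*, *pujuzu*).
Since the final sound of *erevik* is /k/ (a voiceless consonant), it takes -rim, giving *erevikrim*.
Since the final sound of *vupe* is /e/ (a vowel), it takes -daj, giving *vupedaj*.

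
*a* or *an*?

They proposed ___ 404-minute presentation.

The indefinite article is chosen by the initial *sound* of the following word, not its spelling.
The number *404* is spoken "four hundred …", beginning with /fɔr/ — a consonant sound.
So the article is *a*: They proposed a 404-minute presentation.

a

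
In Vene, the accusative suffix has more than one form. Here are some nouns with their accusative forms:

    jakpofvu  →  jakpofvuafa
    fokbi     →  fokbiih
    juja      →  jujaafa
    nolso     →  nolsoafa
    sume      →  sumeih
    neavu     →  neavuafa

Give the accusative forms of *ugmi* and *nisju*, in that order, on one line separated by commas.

The alternation tracks the last vowel of the stem — -ih when the last vowel of the stem is a front vowel (*fokbi*, *sume*); -afa when the last vowel of the stem is a back vowel (*jakpofvu*, *juja*, *nolso*, *neavu*).
The last vowel of *ugmi* is /i/, which is a front vowel, so the suffix is -ih, giving *ugmiih*.
Since the last vowel of *nisju* is /u/ (a back vowel), it takes -afa, giving *nisjuafa*.

ugmiih, nisjuafa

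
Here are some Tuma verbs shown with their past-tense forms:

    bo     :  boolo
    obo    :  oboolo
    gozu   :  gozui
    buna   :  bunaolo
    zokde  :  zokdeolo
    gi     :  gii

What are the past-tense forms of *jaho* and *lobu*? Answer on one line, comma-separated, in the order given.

jahoolo, lobui

The pattern is height harmony: -i when the last vowel of the stem is a high vowel (*gozu*, *gi*); -olo when the last vowel of the stem is a non-high vowel (*bo*, *obo*, *buna*, *zokde*).
*jaho*: last vowel = /o/, a non-high vowel → -olo → *jahoolo*.
The last vowel of *lobu* is /u/, which is a high vowel, so the suffix is -i, giving *lobui*.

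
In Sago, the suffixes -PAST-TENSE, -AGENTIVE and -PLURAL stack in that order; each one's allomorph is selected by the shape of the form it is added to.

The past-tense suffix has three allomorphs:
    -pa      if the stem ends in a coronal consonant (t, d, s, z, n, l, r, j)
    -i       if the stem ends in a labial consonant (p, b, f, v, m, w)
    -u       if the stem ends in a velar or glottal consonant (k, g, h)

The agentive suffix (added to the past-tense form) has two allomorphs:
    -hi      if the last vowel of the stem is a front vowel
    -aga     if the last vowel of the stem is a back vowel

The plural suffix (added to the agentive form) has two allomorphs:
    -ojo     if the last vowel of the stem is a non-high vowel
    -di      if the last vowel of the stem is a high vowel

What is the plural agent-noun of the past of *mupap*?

The final consonant of *mupap* is /p/, which is labial, so the past-tense suffix is -i, giving *mupapi*.
Since the last vowel of the past-tense form *mupapi* is /i/ (a front vowel), it takes -hi, giving *mupapihi*.
Since the last vowel of the agentive form *mupapihi* is /i/ (a high vowel), it takes -di, giving *mupapihidi*.

mupapihidi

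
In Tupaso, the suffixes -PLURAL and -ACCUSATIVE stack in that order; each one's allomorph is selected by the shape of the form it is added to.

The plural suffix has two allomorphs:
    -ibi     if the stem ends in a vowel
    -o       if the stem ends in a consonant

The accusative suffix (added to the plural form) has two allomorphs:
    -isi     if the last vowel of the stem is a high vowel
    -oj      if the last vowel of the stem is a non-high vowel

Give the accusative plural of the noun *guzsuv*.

guzsuvooj

Since the final sound of *guzsuv* is /v/ (a consonant), it takes -o, giving *guzsuvo*.
The plural form *guzsuvo*: last vowel = /o/, a non-high vowel → -oj → *guzsuvooj*.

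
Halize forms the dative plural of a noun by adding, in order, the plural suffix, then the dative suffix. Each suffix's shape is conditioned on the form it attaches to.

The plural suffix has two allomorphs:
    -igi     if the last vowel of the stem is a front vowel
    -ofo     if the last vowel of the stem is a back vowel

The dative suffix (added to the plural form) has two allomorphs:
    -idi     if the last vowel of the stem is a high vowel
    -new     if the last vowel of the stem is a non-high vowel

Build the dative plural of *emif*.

emifigiidi

The last vowel of *emif* is /i/, which is a front vowel, so the plural suffix is -igi, giving *emifigi*.
The last vowel of the plural form *emifigi* is /i/, which is a high vowel, so the dative suffix is -idi, giving *emifigiidi*.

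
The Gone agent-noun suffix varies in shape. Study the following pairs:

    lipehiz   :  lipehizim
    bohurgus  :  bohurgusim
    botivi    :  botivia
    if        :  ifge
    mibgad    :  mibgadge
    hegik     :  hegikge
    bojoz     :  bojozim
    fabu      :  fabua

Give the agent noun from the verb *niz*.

nizim

The pattern is sibilance of the final sound: -im when the stem ends in a sibilant (*lipehiz*, *bohurgus*, *bojoz*); -ge when the stem ends in a non-sibilant consonant (*if*, *mibgad*, *hegik*); -a when the stem ends in a vowel (*botivi*, *fabu*).
The final sound of *niz* is /z/, which is a sibilant, so the suffix is -im, giving *nizim*.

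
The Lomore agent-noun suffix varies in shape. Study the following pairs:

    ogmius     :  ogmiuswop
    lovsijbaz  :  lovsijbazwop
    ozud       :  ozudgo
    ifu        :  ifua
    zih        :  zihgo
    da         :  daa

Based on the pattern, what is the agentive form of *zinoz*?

Looking at the final sound of each stem: -wop when the stem ends in a sibilant (*ogmius*, *lovsijbaz*); -go when the stem ends in a non-sibilant consonant (*ozud*, *zih*); -a when the stem ends in a vowel (*ifu*, *da*).
*zinoz*: final sound = /z/, a sibilant → -wop → *zinozwop*.

zinozwop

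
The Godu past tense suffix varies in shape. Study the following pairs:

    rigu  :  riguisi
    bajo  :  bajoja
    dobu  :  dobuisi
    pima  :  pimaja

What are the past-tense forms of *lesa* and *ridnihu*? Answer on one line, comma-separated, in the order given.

The pattern is height harmony: -isi when the last vowel of the stem is a high vowel (*rigu*, *dobu*); -ja when the last vowel of the stem is a non-high vowel (*bajo*, *pima*).
*lesa* — last vowel /a/ (a non-high vowel) → -ja → *lesaja*.
*ridnihu*: last vowel = /u/, a high vowel → -isi → *ridnihuisi*.

lesaja, ridnihuisi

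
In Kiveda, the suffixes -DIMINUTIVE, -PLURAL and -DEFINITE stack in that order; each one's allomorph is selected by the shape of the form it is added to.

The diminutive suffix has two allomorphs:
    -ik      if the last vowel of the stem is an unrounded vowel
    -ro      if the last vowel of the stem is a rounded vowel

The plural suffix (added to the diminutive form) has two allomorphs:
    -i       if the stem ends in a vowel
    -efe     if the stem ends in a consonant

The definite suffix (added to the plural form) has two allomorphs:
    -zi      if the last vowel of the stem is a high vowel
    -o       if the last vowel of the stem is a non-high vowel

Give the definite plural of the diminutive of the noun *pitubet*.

The last vowel of *pitubet* is /e/, which is an unrounded vowel, so the diminutive suffix is -ik, giving *pitubetik*.
The diminutive form *pitubetik*: final sound = /k/, a consonant → -efe → *pitubetikefe*.
Since the last vowel of the plural form *pitubetikefe* is /e/ (a non-high vowel), it takes -o, giving *pitubetikefeo*.

pitubetikefeo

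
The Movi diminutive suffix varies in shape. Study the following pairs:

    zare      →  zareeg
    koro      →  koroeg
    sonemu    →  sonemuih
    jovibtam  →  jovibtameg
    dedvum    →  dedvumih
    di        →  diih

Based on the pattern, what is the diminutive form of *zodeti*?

zodetiih

The alternation tracks the last vowel of the stem — -ih when the last vowel of the stem is a high vowel (*sonemu*, *dedvum*, *di*); -eg when the last vowel of the stem is a non-high vowel (*zare*, *koro*, *jovibtam*).
*zodeti* — last vowel /i/ (a high vowel) → -ih → *zodetiih*.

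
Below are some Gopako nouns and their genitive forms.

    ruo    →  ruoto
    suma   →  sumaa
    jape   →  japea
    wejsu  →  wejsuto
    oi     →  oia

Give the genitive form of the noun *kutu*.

The suffix is conditioned by the last vowel: -to when the last vowel of the stem is a rounded vowel (*ruo*, *wejsu*); -a when the last vowel of the stem is an unrounded vowel (*suma*, *jape*, *oi*).
*kutu* — last vowel /u/ (a rounded vowel) → -to → *kututo*.

kututo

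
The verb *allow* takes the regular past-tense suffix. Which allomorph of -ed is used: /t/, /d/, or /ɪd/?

The stem *allow* ends in a voiced sound other than /d/.
The -ed suffix is realized as /ɪd/ after /t, d/; as /t/ after other voiceless consonants; and as /d/ after other voiced sounds.
So -ed on *allow* is pronounced /d/.

/d/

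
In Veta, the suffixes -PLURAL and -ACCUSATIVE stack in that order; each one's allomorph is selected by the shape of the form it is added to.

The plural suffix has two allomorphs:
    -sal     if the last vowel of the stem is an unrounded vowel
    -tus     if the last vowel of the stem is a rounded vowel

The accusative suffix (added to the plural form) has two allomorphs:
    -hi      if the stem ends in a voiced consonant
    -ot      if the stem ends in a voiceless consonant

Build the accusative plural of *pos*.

Since the last vowel of *pos* is /o/ (a rounded vowel), it takes -tus, giving *postus*.
Since the final consonant of the plural form *postus* is /s/ (voiceless), it takes -ot, giving *postusot*.

postusot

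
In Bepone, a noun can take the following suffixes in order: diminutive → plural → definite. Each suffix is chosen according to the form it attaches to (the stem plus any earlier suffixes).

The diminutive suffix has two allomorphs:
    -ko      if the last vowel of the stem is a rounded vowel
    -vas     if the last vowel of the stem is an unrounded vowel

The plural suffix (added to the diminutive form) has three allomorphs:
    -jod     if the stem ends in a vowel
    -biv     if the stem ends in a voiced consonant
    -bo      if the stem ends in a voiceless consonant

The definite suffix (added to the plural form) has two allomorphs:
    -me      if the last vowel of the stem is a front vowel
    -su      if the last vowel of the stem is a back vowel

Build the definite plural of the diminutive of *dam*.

The last vowel of *dam* is /a/, which is an unrounded vowel, so the diminutive suffix is -vas, giving *damvas*.
The diminutive form *damvas*: final sound = /s/, a voiceless consonant → -bo → *damvasbo*.
The last vowel of the plural form *damvasbo* is /o/, which is a back vowel, so the definite suffix is -su, giving *damvasbosu*.

damvasbosu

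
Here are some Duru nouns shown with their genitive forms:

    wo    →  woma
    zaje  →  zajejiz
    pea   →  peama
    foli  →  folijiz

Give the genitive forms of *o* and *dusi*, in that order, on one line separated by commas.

The suffix is conditioned by the last vowel: -jiz when the last vowel of the stem is a front vowel (*zaje*, *foli*); -ma when the last vowel of the stem is a back vowel (*wo*, *pea*).
*o*: last vowel = /o/, a back vowel → -ma → *oma*.
*dusi*: last vowel = /i/, a front vowel → -jiz → *dusijiz*.

oma, dusijiz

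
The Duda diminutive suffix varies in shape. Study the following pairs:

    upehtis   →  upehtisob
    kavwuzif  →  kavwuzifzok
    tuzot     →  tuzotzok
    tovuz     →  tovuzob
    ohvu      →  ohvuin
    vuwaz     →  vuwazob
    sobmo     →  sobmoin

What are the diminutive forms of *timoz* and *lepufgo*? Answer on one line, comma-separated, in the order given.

The suffix is conditioned by the final sound: -ob when the stem ends in a sibilant (*upehtis*, *tovuz*, *vuwaz*); -zok when the stem ends in a non-sibilant consonant (*kavwuzif*, *tuzot*); -in when the stem ends in a vowel (*ohvu*, *sobmo*).
*timoz* — final sound /z/ (a sibilant) → -ob → *timozob*.
*lepufgo*: final sound = /o/, a vowel → -in → *lepufgoin*.

timozob, lepufgoin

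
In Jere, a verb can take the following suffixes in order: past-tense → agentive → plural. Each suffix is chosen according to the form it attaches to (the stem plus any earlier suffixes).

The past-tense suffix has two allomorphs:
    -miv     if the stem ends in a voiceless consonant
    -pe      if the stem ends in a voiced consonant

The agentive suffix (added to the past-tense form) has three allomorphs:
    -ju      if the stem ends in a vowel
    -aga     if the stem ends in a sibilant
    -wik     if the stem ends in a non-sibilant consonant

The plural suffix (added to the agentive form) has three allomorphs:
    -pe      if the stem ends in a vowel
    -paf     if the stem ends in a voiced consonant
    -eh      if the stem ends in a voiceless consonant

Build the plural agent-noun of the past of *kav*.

kavpejupe

Since the final consonant of *kav* is /v/ (voiced), it takes -pe, giving *kavpe*.
The past-tense form *kavpe* — final sound /e/ (a vowel) → -ju → *kavpeju*.
The final sound of the agentive form *kavpeju* is /u/, which is a vowel, so the plural suffix is -pe, giving *kavpejupe*.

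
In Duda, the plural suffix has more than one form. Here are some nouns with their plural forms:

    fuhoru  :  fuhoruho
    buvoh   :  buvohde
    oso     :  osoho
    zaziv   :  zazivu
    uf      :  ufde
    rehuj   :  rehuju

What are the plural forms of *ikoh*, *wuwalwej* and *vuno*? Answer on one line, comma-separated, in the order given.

ikohde, wuwalweju, vunoho

The alternation tracks the final sound of the stem — -de when the stem ends in a voiceless consonant (*buvoh*, *uf*); -u when the stem ends in a voiced consonant (*zaziv*, *rehuj*); -ho when the stem ends in a vowel (*fuhoru*, *oso*).
*ikoh* — final sound /h/ (a voiceless consonant) → -de → *ikohde*.
*wuwalwej* — final sound /j/ (a voiced consonant) → -u → *wuwalweju*.
The final sound of *vuno* is /o/, which is a vowel, so the suffix is -ho, giving *vunoho*.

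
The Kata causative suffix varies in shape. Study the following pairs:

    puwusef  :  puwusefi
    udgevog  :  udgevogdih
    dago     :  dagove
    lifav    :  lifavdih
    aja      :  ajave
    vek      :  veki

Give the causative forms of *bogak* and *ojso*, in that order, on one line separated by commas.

The suffix is conditioned by the final sound: -i when the stem ends in a voiceless consonant (*puwusef*, *vek*); -dih when the stem ends in a voiced consonant (*udgevog*, *lifav*); -ve when the stem ends in a vowel (*dago*, *aja*).
*bogak*: final sound = /k/, a voiceless consonant → -i → *bogaki*.
*ojso* — final sound /o/ (a vowel) → -ve → *ojsove*.

bogaki, ojsove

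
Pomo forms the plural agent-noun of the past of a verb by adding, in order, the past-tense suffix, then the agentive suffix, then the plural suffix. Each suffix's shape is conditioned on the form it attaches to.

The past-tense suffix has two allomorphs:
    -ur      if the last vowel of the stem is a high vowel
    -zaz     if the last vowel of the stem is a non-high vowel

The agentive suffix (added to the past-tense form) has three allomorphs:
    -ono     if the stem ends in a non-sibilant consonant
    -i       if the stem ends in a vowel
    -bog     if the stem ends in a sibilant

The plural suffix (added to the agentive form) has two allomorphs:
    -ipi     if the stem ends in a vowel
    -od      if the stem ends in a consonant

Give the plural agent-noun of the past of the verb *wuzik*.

wuzikuronoipi

The last vowel of *wuzik* is /i/, which is a high vowel, so the past-tense suffix is -ur, giving *wuzikur*.
The past-tense form *wuzikur* — final sound /r/ (a non-sibilant consonant) → -ono → *wuzikurono*.
Since the final sound of the agentive form *wuzikurono* is /o/ (a vowel), it takes -ipi, giving *wuzikuronoipi*.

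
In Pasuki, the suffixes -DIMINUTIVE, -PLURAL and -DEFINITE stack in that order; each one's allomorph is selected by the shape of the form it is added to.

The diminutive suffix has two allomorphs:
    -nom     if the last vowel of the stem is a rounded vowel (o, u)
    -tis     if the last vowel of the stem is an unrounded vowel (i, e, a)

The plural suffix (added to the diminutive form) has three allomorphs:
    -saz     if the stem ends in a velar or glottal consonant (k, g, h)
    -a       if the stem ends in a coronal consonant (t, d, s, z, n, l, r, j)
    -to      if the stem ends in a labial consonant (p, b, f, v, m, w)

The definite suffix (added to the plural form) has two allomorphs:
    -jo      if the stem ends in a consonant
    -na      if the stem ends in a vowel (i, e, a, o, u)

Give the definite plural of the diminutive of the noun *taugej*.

taugejtisana

*taugej*: last vowel = /e/, an unrounded vowel → -tis → *taugejtis*.
Since the final consonant of the diminutive form *taugejtis* is /s/ (coronal), it takes -a, giving *taugejtisa*.
The plural form *taugejtisa*: final sound = /a/, a vowel → -na → *taugejtisana*.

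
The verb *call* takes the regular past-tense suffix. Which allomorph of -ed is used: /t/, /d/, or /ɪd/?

The stem *call* ends in a voiced sound other than /d/.
The -ed suffix is realized as /ɪd/ after /t, d/; as /t/ after other voiceless consonants; and as /d/ after other voiced sounds.
So -ed on *call* is pronounced /d/.

/d/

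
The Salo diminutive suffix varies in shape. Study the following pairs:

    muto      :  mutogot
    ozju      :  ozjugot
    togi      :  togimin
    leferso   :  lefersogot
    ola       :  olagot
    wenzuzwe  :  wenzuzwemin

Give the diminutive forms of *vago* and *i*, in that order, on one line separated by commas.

vagogot, imin

The alternation tracks the last vowel of the stem — -min when the last vowel of the stem is a front vowel (*togi*, *wenzuzwe*); -got when the last vowel of the stem is a back vowel (*muto*, *ozju*, *leferso*, *ola*).
*vago* — last vowel /o/ (a back vowel) → -got → *vagogot*.
The last vowel of *i* is /i/, which is a front vowel, so the suffix is -min, giving *imin*.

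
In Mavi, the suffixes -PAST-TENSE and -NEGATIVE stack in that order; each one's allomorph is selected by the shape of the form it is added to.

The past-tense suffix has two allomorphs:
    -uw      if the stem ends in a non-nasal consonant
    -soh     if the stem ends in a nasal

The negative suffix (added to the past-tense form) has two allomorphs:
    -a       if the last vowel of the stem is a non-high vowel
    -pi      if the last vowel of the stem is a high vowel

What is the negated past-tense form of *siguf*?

*siguf* — final consonant /f/ (non-nasal) → -uw → *sigufuw*.
The last vowel of the past-tense form *sigufuw* is /u/, which is a high vowel, so the negative suffix is -pi, giving *sigufuwpi*.

sigufuwpi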